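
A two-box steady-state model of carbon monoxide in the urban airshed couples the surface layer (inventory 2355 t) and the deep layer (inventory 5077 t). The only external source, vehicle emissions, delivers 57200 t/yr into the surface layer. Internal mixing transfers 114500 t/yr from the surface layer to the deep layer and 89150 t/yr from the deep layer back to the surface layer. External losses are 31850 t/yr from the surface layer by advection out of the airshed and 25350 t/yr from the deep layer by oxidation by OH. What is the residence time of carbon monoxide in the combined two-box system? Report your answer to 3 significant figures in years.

0.130 yr

Treat the two boxes together as one reservoir: the mixing fluxes between them are internal recycling, so τ = ΣM / Σ(external losses).
M_total = 2355 + 5077 = 7432.0 t.
ΣF_external_out = 31850 + 25350 = 57200 t/yr.
τ = M_total / ΣF_ext = 7432.0 / 57200 = 0.1299 yr.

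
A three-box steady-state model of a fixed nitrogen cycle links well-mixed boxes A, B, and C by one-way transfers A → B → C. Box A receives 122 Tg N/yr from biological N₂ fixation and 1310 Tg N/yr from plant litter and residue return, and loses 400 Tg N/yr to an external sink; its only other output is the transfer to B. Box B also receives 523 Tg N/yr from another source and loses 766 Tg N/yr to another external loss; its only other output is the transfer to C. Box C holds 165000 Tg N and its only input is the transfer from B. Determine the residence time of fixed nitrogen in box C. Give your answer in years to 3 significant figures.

Box A: F(A→B) = (122 + 1310) − 400 = 1032.0 Tg N/yr.
Box B: F(B→C) = (1032.0 + 523) − 766 = 789.00 Tg N/yr.
Box C throughput = its input = 789.00 Tg N/yr; τ = 165000 / 789.00 = 209.1 yr.

209 yr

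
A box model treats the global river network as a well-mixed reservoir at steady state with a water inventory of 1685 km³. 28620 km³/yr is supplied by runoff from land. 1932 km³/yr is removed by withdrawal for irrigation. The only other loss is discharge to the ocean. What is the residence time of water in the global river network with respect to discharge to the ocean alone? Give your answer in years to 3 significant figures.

At steady state ΣF_in = ΣF_out.
ΣF_in = 28620 km³/yr.
Discharge to the ocean flux = ΣF_in − (1932) = 28620 − 1932 = 26690 km³/yr.
τ = M / F = 1685 / 26690 = 0.06314 yr.

0.0631 yr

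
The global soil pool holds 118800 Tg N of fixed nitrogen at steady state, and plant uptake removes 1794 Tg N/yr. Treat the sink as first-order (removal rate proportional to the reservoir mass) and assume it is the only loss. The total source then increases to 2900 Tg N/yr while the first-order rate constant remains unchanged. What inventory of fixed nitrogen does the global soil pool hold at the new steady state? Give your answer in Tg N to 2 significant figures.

Rate constant k = F/M = 1794 / 118800 = 0.01510 yr⁻¹.
At the new steady state, source = k·M_new ⇒ M_new = 2900 / 0.01510 = 192000 Tg N.
(Equivalently M_new = M × F_new/F_old = 118800 × 2900/1794.)

190000 Tg N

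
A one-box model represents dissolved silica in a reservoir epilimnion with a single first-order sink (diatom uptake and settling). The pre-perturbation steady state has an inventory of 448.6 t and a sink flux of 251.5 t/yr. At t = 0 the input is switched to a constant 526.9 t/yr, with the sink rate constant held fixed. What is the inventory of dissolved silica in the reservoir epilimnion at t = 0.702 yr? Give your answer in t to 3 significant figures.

608 t

τ = M₀/F₀ = 448.6/251.5 = 1.784 yr; rate constant k = 1/τ.
New steady state M_∞ = F₁/k = F₁·τ = 526.9 × 1.784 = 939.83 t.
M(t) = M_∞ + (M₀ − M_∞)·e^(−t/τ); t/τ = 0.702/1.784 = 0.3936, so e^(−t/τ) = 0.6746.
M(t) = 939.83 − 491.2 × 0.6746 = 608.42 t.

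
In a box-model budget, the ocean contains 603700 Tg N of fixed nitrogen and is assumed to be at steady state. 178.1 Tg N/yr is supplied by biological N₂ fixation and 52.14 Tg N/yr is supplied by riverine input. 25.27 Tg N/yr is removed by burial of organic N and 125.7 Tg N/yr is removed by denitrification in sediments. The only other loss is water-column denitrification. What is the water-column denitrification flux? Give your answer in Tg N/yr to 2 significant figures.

79 Tg N/yr

At steady state ΣF_in = ΣF_out.
ΣF_in = 178.1 + 52.14 = 230.24 Tg N/yr.
Water-column denitrification flux = ΣF_in − (25.27 + 125.7) = 230.24 − 151.0 = 79.27 Tg N/yr.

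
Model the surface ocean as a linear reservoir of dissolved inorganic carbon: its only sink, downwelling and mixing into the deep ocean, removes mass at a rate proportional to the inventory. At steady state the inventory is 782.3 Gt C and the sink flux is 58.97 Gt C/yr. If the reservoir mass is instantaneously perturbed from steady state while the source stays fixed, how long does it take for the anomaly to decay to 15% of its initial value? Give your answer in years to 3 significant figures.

25.2 yr

For a linear reservoir the anomaly decays as exp(−t/τ) with τ = M/F = 782.3/58.97 = 13.27 yr.
exp(−t/τ) = 0.15 ⇒ t = −τ ln(0.15) = 13.27 × 1.897 = 25.17 yr.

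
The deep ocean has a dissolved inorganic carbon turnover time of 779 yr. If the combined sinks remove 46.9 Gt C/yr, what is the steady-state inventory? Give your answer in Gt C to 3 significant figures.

36500 Gt C

τ = M/F ⇒ M = τ × F = 779 × 46.9 = 36540 Gt C.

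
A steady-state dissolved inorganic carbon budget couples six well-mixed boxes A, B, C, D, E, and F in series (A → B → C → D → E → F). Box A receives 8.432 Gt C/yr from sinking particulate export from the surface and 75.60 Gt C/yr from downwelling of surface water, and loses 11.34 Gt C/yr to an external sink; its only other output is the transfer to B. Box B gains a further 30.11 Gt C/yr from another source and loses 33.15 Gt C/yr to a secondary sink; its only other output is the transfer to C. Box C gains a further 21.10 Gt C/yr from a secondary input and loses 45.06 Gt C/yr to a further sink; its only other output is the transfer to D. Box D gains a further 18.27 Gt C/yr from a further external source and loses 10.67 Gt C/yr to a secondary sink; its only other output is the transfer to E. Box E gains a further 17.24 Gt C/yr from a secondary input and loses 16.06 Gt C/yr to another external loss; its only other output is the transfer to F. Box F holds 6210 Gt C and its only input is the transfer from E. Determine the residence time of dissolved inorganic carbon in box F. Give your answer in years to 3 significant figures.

114 yr

Box A: F(A→B) = (8.432 + 75.60) − 11.34 = 72.692 Gt C/yr.
Box B: F(B→C) = (72.692 + 30.11) − 33.15 = 69.652 Gt C/yr.
Box C: F(C→D) = (69.652 + 21.10) − 45.06 = 45.692 Gt C/yr.
Box D: F(D→E) = (45.692 + 18.27) − 10.67 = 53.292 Gt C/yr.
Box E: F(E→F) = (53.292 + 17.24) − 16.06 = 54.472 Gt C/yr.
Box F throughput = its input = 54.472 Gt C/yr; τ = 6210 / 54.472 = 114.0 yr.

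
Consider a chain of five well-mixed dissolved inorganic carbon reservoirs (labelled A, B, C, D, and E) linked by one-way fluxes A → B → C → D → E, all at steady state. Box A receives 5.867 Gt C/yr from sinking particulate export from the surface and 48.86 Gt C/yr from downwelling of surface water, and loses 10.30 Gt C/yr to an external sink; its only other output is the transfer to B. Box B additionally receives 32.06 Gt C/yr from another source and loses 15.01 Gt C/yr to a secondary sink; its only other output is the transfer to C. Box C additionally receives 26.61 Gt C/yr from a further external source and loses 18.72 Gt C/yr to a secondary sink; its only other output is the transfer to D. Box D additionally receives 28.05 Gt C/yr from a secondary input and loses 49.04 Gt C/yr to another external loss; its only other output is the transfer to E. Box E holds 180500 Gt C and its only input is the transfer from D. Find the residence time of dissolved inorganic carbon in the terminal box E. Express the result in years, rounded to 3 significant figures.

Box A: F(A→B) = (5.867 + 48.86) − 10.30 = 44.427 Gt C/yr.
Box B: F(B→C) = (44.427 + 32.06) − 15.01 = 61.477 Gt C/yr.
Box C: F(C→D) = (61.477 + 26.61) − 18.72 = 69.367 Gt C/yr.
Box D: F(D→E) = (69.367 + 28.05) − 49.04 = 48.377 Gt C/yr.
Box E throughput = its input = 48.377 Gt C/yr; τ = 180500 / 48.377 = 3731 yr.

3730 yr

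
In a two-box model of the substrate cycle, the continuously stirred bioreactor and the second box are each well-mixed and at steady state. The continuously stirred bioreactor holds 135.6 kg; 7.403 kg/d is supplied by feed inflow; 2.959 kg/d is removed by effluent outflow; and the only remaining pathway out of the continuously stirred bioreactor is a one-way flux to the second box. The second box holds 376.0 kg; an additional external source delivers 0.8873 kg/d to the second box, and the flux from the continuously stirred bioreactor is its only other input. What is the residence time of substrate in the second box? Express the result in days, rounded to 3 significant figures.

Balance the continuously stirred bioreactor: ΣF_in = 7.4030 kg/d.
Flux to the second box = ΣF_in − (2.959) = 4.4440 kg/d.
Total input to the second box = 4.4440 + 0.8873 = 5.3313 kg/d; at steady state this equals its total output.
τ = M / F = 376.0 / 5.3313 = 70.53 d.

70.5 d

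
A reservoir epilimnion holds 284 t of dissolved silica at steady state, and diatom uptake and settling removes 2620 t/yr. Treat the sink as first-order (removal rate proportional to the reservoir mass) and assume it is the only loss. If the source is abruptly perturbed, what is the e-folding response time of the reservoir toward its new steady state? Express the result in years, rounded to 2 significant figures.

0.11 yr

For a linear reservoir the response time equals the residence time τ = M/F.
τ = 284 / 2620 = 0.1084 yr.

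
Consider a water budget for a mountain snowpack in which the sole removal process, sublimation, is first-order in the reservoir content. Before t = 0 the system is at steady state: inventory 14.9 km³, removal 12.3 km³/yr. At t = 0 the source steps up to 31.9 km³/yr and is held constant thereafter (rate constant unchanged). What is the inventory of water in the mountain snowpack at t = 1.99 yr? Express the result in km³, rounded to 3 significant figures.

34.1 km³

Residence time τ = M₀/F₀ = 1.211 yr. The eventual steady state is M_∞ = M₀·(F₁/F₀) = 14.9 × 31.9/12.3 = 38.643 km³.
The anomaly ΔM(t) = M(t) − M_∞ decays as ΔM₀·e^(−t/τ) with ΔM₀ = 14.9 − 38.643 = −23.74 km³.
At t = 1.99 yr, e^(−t/τ) = e^(−1.643) = 0.1934, so ΔM = −4.593 km³ and M = 38.643 − 4.593 = 34.050 km³.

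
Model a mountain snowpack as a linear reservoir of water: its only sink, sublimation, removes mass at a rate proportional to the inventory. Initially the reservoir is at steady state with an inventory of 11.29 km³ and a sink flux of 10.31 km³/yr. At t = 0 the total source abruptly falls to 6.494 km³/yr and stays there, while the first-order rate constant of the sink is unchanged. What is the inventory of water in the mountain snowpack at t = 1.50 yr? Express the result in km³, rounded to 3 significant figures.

Residence time τ = M₀/F₀ = 1.095 yr. The eventual steady state is M_∞ = M₀·(F₁/F₀) = 11.29 × 6.494/10.31 = 7.1113 km³.
The anomaly ΔM(t) = M(t) − M_∞ decays as ΔM₀·e^(−t/τ) with ΔM₀ = 11.29 − 7.1113 = 4.179 km³.
At t = 1.50 yr, e^(−t/τ) = e^(−1.370) = 0.2542, so ΔM = 1.062 km³ and M = 7.1113 + 1.062 = 8.1733 km³.

8.17 km³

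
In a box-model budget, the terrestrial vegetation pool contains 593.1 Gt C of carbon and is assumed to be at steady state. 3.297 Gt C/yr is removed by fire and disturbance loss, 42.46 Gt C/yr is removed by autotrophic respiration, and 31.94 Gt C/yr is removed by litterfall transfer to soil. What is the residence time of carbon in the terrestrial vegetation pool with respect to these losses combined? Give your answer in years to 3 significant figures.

7.63 yr

Total removal = 3.297 + 42.46 + 31.94 = 77.697 Gt C/yr.
τ = M / ΣF_out = 593.1 / 77.697 = 7.633 yr.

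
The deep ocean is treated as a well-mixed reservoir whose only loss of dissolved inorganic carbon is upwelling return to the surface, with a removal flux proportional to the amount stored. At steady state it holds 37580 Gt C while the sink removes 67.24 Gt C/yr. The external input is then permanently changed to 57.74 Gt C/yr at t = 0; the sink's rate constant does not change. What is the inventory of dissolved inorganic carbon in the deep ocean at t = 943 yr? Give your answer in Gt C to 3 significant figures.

33300 Gt C

Residence time τ = M₀/F₀ = 558.9 yr. The eventual steady state is M_∞ = M₀·(F₁/F₀) = 37580 × 57.74/67.24 = 32271 Gt C.
The anomaly ΔM(t) = M(t) − M_∞ decays as ΔM₀·e^(−t/τ) with ΔM₀ = 37580 − 32271 = 5309 Gt C.
At t = 943 yr, e^(−t/τ) = e^(−1.687) = 0.1850, so ΔM = 982.4 Gt C and M = 32271 + 982.4 = 33253 Gt C.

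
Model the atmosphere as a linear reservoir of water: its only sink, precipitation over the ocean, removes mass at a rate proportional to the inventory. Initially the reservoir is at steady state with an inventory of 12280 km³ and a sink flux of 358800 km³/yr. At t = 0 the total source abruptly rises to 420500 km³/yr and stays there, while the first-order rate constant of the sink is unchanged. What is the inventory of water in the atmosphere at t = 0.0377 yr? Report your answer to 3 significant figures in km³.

τ = M₀/F₀ = 12280/358800 = 0.03423 yr; rate constant k = 1/τ.
New steady state M_∞ = F₁/k = F₁·τ = 420500 × 0.03423 = 14392 km³.
M(t) = M_∞ + (M₀ − M_∞)·e^(−t/τ); t/τ = 0.0377/0.03423 = 1.102, so e^(−t/τ) = 0.3324.
M(t) = 14392 − 2112 × 0.3324 = 13690 km³.

13700 km³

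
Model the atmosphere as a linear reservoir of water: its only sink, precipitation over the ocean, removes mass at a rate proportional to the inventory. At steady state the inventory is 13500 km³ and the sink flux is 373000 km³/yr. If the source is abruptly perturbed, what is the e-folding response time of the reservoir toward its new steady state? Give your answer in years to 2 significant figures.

0.036 yr

For a linear reservoir the response time equals the residence time τ = M/F.
τ = 13500 / 373000 = 0.03619 yr.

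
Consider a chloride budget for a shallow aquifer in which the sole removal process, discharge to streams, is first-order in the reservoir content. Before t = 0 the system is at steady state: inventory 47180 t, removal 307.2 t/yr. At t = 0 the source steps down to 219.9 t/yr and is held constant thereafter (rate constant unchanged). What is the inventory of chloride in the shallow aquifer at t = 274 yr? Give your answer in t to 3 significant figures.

Residence time τ = M₀/F₀ = 153.6 yr. The eventual steady state is M_∞ = M₀·(F₁/F₀) = 47180 × 219.9/307.2 = 33772 t.
The anomaly ΔM(t) = M(t) − M_∞ decays as ΔM₀·e^(−t/τ) with ΔM₀ = 47180 − 33772 = 13410 t.
At t = 274 yr, e^(−t/τ) = e^(−1.784) = 0.1680, so ΔM = 2252 t and M = 33772 + 2252 = 36024 t.

36000 t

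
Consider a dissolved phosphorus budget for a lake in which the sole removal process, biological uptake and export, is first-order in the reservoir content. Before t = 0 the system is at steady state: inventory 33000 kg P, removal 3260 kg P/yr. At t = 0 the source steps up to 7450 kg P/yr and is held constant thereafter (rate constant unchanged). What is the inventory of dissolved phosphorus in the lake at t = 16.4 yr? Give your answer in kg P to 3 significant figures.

The sink rate constant is k = F₀/M₀ = 3260/33000 = 0.09879 yr⁻¹.
Solving dM/dt = F₁ − kM with M(0) = M₀ gives M(t) = F₁/k + (M₀ − F₁/k)·e^(−kt).
F₁/k = 7450/0.09879 = 75414 kg P; kt = 0.09879 × 16.4 = 1.620, e^(−kt) = 0.1979.
M(16.4) = 75414 + (33000 − 75414) × 0.1979 = 75414 − 8393 = 67021 kg P.

67000 kg P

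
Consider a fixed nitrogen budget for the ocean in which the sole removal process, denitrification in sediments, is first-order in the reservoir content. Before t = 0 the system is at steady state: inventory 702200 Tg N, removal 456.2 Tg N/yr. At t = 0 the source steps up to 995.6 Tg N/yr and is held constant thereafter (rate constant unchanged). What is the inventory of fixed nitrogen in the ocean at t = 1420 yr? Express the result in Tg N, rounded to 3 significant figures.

The sink rate constant is k = F₀/M₀ = 456.2/702200 = 0.0006497 yr⁻¹.
Solving dM/dt = F₁ − kM with M(0) = M₀ gives M(t) = F₁/k + (M₀ − F₁/k)·e^(−kt).
F₁/k = 995.6/0.0006497 = 1.5325×10^6 Tg N; kt = 0.0006497 × 1420 = 0.9225, e^(−kt) = 0.3975.
M(1420) = 1.5325×10^6 + (702200 − 1.5325×10^6) × 0.3975 = 1.5325×10^6 − 330000 = 1.2024×10^6 Tg N.

1.20×10^6 Tg N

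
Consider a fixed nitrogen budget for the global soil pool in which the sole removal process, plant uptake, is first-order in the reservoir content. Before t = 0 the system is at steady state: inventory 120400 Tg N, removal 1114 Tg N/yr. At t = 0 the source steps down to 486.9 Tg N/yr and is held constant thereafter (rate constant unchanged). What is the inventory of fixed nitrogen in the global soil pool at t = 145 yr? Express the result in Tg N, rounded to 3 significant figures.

70300 Tg N

The sink rate constant is k = F₀/M₀ = 1114/120400 = 0.009252 yr⁻¹.
Solving dM/dt = F₁ − kM with M(0) = M₀ gives M(t) = F₁/k + (M₀ − F₁/k)·e^(−kt).
F₁/k = 486.9/0.009252 = 52624 Tg N; kt = 0.009252 × 145 = 1.342, e^(−kt) = 0.2614.
M(145) = 52624 + (120400 − 52624) × 0.2614 = 52624 + 17720 = 70342 Tg N.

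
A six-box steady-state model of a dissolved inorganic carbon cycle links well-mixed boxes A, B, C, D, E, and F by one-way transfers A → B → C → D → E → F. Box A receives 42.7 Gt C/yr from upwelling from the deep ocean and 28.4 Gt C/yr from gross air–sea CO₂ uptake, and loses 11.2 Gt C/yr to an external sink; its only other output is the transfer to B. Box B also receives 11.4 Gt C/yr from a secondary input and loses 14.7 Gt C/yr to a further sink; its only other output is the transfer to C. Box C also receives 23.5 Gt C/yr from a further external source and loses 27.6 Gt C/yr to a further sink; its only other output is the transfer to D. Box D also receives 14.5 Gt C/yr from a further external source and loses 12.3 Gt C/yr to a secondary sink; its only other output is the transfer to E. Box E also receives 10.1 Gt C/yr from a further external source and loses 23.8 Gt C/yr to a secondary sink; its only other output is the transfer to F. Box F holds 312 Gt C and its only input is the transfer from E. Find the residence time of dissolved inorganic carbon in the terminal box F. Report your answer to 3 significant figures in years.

7.61 yr

Box A: F(A→B) = (42.7 + 28.4) − 11.2 = 59.900 Gt C/yr.
Box B: F(B→C) = (59.900 + 11.4) − 14.7 = 56.600 Gt C/yr.
Box C: F(C→D) = (56.600 + 23.5) − 27.6 = 52.500 Gt C/yr.
Box D: F(D→E) = (52.500 + 14.5) − 12.3 = 54.700 Gt C/yr.
Box E: F(E→F) = (54.700 + 10.1) − 23.8 = 41.000 Gt C/yr.
Box F throughput = its input = 41.000 Gt C/yr; τ = 312 / 41.000 = 7.610 yr.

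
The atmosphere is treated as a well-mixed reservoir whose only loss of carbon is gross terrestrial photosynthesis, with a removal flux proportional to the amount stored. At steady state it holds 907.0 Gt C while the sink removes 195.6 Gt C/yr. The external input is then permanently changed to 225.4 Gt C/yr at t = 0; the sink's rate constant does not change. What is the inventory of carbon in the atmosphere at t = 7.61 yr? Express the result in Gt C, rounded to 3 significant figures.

Residence time τ = M₀/F₀ = 4.637 yr. The eventual steady state is M_∞ = M₀·(F₁/F₀) = 907.0 × 225.4/195.6 = 1045.2 Gt C.
The anomaly ΔM(t) = M(t) − M_∞ decays as ΔM₀·e^(−t/τ) with ΔM₀ = 907.0 − 1045.2 = −138.2 Gt C.
At t = 7.61 yr, e^(−t/τ) = e^(−1.641) = 0.1938, so ΔM = −26.77 Gt C and M = 1045.2 − 26.77 = 1018.4 Gt C.

1020 Gt C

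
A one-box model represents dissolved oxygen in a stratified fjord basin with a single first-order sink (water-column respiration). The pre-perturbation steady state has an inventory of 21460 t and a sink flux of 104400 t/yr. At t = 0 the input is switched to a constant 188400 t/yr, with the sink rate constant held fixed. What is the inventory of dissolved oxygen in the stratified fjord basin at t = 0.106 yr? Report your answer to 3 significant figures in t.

Residence time τ = M₀/F₀ = 0.2056 yr. The eventual steady state is M_∞ = M₀·(F₁/F₀) = 21460 × 188400/104400 = 38727 t.
The anomaly ΔM(t) = M(t) − M_∞ decays as ΔM₀·e^(−t/τ) with ΔM₀ = 21460 − 38727 = −17270 t.
At t = 0.106 yr, e^(−t/τ) = e^(−0.5157) = 0.5971, so ΔM = −10310 t and M = 38727 − 10310 = 28417 t.

28400 t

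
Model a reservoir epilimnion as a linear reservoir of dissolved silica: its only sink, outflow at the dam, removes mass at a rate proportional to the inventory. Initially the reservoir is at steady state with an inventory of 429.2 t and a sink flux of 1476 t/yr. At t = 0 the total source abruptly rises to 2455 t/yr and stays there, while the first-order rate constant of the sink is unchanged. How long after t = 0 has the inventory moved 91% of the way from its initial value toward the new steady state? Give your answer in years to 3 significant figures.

0.700 yr

τ = M₀/F₀ = 429.2/1476 = 0.2908 yr.
The remaining gap fraction is e^(−t/τ); 91% covered ⇒ e^(−t/τ) = 0.0900.
t = −τ ln(0.0900) = 0.2908 × 2.408 = 0.7002 yr.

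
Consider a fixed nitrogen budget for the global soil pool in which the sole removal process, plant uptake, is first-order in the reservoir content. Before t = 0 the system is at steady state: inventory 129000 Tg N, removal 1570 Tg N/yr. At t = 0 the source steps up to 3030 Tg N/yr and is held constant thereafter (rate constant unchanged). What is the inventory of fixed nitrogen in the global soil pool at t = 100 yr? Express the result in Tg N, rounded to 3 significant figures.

213000 Tg N

The sink rate constant is k = F₀/M₀ = 1570/129000 = 0.01217 yr⁻¹.
Solving dM/dt = F₁ − kM with M(0) = M₀ gives M(t) = F₁/k + (M₀ − F₁/k)·e^(−kt).
F₁/k = 3030/0.01217 = 248960 Tg N; kt = 0.01217 × 100 = 1.217, e^(−kt) = 0.2961.
M(100) = 248960 + (129000 − 248960) × 0.2961 = 248960 − 35520 = 213440 Tg N.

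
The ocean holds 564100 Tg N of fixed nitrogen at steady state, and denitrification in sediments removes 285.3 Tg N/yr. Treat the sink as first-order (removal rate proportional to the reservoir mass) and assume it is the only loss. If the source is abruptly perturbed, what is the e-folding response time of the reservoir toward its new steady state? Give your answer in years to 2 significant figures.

2000 yr

For a linear reservoir the response time equals the residence time τ = M/F.
τ = 564100 / 285.3 = 1977 yr.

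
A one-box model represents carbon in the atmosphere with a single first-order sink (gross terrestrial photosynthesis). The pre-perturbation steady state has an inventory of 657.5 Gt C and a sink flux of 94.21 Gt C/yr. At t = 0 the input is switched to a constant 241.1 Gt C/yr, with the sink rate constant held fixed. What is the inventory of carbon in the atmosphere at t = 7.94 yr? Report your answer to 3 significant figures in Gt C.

The sink rate constant is k = F₀/M₀ = 94.21/657.5 = 0.1433 yr⁻¹.
Solving dM/dt = F₁ − kM with M(0) = M₀ gives M(t) = F₁/k + (M₀ − F₁/k)·e^(−kt).
F₁/k = 241.1/0.1433 = 1682.7 Gt C; kt = 0.1433 × 7.94 = 1.138, e^(−kt) = 0.3206.
M(7.94) = 1682.7 + (657.5 − 1682.7) × 0.3206 = 1682.7 − 328.6 = 1354.0 Gt C.

1350 Gt C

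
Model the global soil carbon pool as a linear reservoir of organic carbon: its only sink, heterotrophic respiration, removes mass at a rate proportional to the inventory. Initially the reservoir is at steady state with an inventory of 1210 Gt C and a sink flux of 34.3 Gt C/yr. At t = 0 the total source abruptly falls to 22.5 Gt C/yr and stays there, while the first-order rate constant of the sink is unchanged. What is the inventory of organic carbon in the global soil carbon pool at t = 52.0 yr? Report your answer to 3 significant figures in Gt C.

889 Gt C

Residence time τ = M₀/F₀ = 35.28 yr. The eventual steady state is M_∞ = M₀·(F₁/F₀) = 1210 × 22.5/34.3 = 793.73 Gt C.
The anomaly ΔM(t) = M(t) − M_∞ decays as ΔM₀·e^(−t/τ) with ΔM₀ = 1210 − 793.73 = 416.3 Gt C.
At t = 52.0 yr, e^(−t/τ) = e^(−1.474) = 0.2290, so ΔM = 95.32 Gt C and M = 793.73 + 95.32 = 889.06 Gt C.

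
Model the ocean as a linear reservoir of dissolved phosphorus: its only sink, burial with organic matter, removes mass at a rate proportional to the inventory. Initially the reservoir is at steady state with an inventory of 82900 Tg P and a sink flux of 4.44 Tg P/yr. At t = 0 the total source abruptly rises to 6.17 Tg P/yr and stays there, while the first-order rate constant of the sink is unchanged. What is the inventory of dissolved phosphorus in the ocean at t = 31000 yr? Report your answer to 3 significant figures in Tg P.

τ = M₀/F₀ = 82900/4.44 = 18670 yr; rate constant k = 1/τ.
New steady state M_∞ = F₁/k = F₁·τ = 6.17 × 18670 = 115200 Tg P.
M(t) = M_∞ + (M₀ − M_∞)·e^(−t/τ); t/τ = 31000/18670 = 1.660, so e^(−t/τ) = 0.1901.
M(t) = 115200 − 32300 × 0.1901 = 109060 Tg P.

109000 Tg P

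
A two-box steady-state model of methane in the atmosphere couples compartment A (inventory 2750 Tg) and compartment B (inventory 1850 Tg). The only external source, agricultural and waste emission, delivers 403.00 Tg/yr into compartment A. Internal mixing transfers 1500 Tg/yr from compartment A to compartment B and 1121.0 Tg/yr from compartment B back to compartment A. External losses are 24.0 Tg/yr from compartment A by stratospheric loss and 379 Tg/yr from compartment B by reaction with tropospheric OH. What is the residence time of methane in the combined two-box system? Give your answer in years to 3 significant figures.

11.4 yr

For the system as a whole, the A↔B exchange is internal and contributes nothing to the throughput; only the external sinks remove mass.
M_total = 2750 + 1850 = 4600.0 Tg.
ΣF_external_out = 24.0 + 379 = 403.00 Tg/yr.
τ = M_total / ΣF_ext = 4600.0 / 403.00 = 11.41 yr.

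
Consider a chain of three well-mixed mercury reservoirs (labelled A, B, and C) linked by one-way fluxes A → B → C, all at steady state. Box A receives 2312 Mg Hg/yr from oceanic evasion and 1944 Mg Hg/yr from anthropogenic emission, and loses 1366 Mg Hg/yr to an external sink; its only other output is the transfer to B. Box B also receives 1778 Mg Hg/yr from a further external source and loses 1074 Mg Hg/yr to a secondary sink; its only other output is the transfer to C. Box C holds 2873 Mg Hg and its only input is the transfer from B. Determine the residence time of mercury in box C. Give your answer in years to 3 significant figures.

Box A: F(A→B) = (2312 + 1944) − 1366 = 2890.0 Mg Hg/yr.
Box B: F(B→C) = (2890.0 + 1778) − 1074 = 3594.0 Mg Hg/yr.
Box C throughput = its input = 3594.0 Mg Hg/yr; τ = 2873 / 3594.0 = 0.7994 yr.

0.799 yr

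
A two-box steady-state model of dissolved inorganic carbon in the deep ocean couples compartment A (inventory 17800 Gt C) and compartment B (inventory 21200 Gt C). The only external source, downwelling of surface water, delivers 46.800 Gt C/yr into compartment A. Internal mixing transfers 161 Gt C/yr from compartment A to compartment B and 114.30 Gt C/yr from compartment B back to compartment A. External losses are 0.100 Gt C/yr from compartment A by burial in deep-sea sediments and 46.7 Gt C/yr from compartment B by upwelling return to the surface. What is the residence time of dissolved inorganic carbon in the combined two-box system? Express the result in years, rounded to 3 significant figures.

Residence time in the combined system uses the total inventory and the total *external* removal — internal exchanges between the two boxes cancel.
M_total = 17800 + 21200 = 39000 Gt C.
ΣF_external_out = 0.100 + 46.7 = 46.800 Gt C/yr.
τ = M_total / ΣF_ext = 39000 / 46.800 = 833.3 yr.

833 yr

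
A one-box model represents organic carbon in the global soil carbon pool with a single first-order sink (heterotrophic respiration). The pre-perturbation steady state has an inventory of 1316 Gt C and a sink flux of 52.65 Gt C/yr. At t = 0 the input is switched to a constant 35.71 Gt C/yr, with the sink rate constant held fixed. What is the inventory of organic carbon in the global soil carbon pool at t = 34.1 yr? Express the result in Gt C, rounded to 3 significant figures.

1000 Gt C

τ = M₀/F₀ = 1316/52.65 = 25.00 yr; rate constant k = 1/τ.
New steady state M_∞ = F₁/k = F₁·τ = 35.71 × 25.00 = 892.58 Gt C.
M(t) = M_∞ + (M₀ − M_∞)·e^(−t/τ); t/τ = 34.1/25.00 = 1.364, so e^(−t/τ) = 0.2556.
M(t) = 892.58 + 423.4 × 0.2556 = 1000.8 Gt C.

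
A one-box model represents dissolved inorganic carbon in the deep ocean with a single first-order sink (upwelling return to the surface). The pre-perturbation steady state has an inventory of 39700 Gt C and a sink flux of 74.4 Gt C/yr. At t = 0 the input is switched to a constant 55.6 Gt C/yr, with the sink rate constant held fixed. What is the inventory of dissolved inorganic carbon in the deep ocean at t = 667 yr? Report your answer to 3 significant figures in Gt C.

32500 Gt C

Residence time τ = M₀/F₀ = 533.6 yr. The eventual steady state is M_∞ = M₀·(F₁/F₀) = 39700 × 55.6/74.4 = 29668 Gt C.
The anomaly ΔM(t) = M(t) − M_∞ decays as ΔM₀·e^(−t/τ) with ΔM₀ = 39700 − 29668 = 10030 Gt C.
At t = 667 yr, e^(−t/τ) = e^(−1.250) = 0.2865, so ΔM = 2874 Gt C and M = 29668 + 2874 = 32542 Gt C.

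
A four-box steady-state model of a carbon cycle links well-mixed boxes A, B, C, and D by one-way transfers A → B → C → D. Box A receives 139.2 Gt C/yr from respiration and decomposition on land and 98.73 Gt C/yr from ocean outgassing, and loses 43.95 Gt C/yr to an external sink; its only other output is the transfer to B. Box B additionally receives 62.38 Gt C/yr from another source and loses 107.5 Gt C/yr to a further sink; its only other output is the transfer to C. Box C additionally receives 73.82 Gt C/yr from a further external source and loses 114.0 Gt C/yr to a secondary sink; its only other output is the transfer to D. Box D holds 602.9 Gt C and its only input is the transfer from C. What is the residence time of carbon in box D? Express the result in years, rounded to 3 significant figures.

Box A: F(A→B) = (139.2 + 98.73) − 43.95 = 193.98 Gt C/yr.
Box B: F(B→C) = (193.98 + 62.38) − 107.5 = 148.86 Gt C/yr.
Box C: F(C→D) = (148.86 + 73.82) − 114.0 = 108.68 Gt C/yr.
Box D throughput = its input = 108.68 Gt C/yr; τ = 602.9 / 108.68 = 5.547 yr.

5.55 yr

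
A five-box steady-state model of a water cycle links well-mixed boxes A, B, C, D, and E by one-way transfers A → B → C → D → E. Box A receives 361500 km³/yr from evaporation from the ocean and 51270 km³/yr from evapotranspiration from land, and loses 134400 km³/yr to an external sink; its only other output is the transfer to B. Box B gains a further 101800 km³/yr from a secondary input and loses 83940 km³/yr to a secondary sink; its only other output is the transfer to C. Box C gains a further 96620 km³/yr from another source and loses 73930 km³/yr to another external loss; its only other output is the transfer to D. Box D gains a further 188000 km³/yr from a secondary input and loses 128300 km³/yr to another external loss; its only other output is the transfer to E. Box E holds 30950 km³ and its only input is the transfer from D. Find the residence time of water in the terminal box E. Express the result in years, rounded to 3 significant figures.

0.0817 yr

Box A: F(A→B) = (361500 + 51270) − 134400 = 278370 km³/yr.
Box B: F(B→C) = (278370 + 101800) − 83940 = 296230 km³/yr.
Box C: F(C→D) = (296230 + 96620) − 73930 = 318920 km³/yr.
Box D: F(D→E) = (318920 + 188000) − 128300 = 378620 km³/yr.
Box E throughput = its input = 378620 km³/yr; τ = 30950 / 378620 = 0.08174 yr.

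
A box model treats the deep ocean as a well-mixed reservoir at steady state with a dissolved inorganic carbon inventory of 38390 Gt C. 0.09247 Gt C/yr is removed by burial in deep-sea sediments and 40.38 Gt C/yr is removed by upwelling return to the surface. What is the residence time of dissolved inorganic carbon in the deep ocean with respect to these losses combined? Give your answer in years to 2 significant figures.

950 yr

Total removal = 0.09247 + 40.38 = 40.472 Gt C/yr.
τ = M / ΣF_out = 38390 / 40.472 = 948.5 yr.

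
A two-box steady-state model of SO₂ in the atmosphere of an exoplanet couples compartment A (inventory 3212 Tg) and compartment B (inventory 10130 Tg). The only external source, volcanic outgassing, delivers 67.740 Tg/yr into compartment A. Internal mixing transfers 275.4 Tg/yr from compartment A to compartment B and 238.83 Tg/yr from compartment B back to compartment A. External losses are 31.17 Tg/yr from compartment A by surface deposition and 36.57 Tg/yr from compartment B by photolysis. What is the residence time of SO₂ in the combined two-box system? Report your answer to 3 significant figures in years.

197 yr

For the system as a whole, the A↔B exchange is internal and contributes nothing to the throughput; only the external sinks remove mass.
M_total = 3212 + 10130 = 13342 Tg.
ΣF_external_out = 31.17 + 36.57 = 67.740 Tg/yr.
τ = M_total / ΣF_ext = 13342 / 67.740 = 197.0 yr.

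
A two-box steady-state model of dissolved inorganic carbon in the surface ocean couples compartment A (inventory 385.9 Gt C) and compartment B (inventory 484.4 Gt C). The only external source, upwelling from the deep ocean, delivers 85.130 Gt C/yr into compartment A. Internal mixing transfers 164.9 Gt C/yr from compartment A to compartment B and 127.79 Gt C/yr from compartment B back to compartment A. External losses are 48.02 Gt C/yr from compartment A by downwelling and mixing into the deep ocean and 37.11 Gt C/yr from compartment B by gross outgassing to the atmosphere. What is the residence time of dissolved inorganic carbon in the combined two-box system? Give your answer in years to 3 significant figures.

Residence time in the combined system uses the total inventory and the total *external* removal — internal exchanges between the two boxes cancel.
M_total = 385.9 + 484.4 = 870.30 Gt C.
ΣF_external_out = 48.02 + 37.11 = 85.130 Gt C/yr.
τ = M_total / ΣF_ext = 870.30 / 85.130 = 10.22 yr.

10.2 yr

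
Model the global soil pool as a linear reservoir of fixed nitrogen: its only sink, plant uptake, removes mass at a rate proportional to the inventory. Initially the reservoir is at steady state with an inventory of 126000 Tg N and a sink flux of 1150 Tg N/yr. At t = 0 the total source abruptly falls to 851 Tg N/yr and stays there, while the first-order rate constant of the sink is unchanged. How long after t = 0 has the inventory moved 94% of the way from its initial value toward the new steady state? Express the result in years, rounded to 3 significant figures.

τ = M₀/F₀ = 126000/1150 = 109.6 yr.
The remaining gap fraction is e^(−t/τ); 94% covered ⇒ e^(−t/τ) = 0.0600.
t = −τ ln(0.0600) = 109.6 × 2.813 = 308.3 yr.

308 yr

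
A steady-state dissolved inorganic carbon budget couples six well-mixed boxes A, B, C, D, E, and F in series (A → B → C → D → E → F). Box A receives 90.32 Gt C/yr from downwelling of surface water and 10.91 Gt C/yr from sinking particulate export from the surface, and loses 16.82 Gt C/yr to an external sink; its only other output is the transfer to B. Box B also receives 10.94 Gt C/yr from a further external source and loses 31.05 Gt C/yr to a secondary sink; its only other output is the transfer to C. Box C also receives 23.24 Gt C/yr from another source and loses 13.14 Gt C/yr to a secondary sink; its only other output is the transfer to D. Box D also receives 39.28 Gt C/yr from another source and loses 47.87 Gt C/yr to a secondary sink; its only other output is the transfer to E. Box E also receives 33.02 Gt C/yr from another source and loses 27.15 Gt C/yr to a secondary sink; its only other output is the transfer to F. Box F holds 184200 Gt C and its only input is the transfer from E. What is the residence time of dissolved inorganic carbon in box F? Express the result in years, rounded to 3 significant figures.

2570 yr

Box A: F(A→B) = (90.32 + 10.91) − 16.82 = 84.410 Gt C/yr.
Box B: F(B→C) = (84.410 + 10.94) − 31.05 = 64.300 Gt C/yr.
Box C: F(C→D) = (64.300 + 23.24) − 13.14 = 74.400 Gt C/yr.
Box D: F(D→E) = (74.400 + 39.28) − 47.87 = 65.810 Gt C/yr.
Box E: F(E→F) = (65.810 + 33.02) − 27.15 = 71.680 Gt C/yr.
Box F throughput = its input = 71.680 Gt C/yr; τ = 184200 / 71.680 = 2570 yr.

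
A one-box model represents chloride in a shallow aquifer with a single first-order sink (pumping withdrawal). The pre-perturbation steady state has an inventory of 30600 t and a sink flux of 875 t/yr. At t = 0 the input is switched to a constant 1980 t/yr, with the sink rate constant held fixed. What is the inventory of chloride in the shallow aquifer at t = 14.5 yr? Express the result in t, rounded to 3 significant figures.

43700 t

Residence time τ = M₀/F₀ = 34.97 yr. The eventual steady state is M_∞ = M₀·(F₁/F₀) = 30600 × 1980/875 = 69243 t.
The anomaly ΔM(t) = M(t) − M_∞ decays as ΔM₀·e^(−t/τ) with ΔM₀ = 30600 − 69243 = −38640 t.
At t = 14.5 yr, e^(−t/τ) = e^(−0.4146) = 0.6606, so ΔM = −25530 t and M = 69243 − 25530 = 43716 t.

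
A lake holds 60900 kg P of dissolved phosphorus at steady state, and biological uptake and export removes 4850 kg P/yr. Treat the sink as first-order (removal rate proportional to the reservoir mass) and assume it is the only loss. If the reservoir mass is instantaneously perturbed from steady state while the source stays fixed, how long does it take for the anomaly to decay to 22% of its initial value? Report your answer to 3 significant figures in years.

19.0 yr

For a linear reservoir the anomaly decays as exp(−t/τ) with τ = M/F = 60900/4850 = 12.56 yr.
exp(−t/τ) = 0.22 ⇒ t = −τ ln(0.22) = 12.56 × 1.514 = 19.01 yr.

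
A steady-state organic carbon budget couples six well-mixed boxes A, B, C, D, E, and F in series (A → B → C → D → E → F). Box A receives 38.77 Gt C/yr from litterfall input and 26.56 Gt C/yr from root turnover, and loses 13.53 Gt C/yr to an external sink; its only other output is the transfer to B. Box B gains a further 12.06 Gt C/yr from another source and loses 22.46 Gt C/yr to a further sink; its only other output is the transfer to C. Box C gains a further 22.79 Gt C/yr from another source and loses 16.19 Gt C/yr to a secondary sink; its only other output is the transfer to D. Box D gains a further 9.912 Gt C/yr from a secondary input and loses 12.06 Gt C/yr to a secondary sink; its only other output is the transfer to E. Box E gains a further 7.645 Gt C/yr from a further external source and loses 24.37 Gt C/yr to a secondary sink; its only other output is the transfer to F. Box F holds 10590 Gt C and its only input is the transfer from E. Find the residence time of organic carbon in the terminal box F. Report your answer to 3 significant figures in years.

Box A: F(A→B) = (38.77 + 26.56) − 13.53 = 51.800 Gt C/yr.
Box B: F(B→C) = (51.800 + 12.06) − 22.46 = 41.400 Gt C/yr.
Box C: F(C→D) = (41.400 + 22.79) − 16.19 = 48.000 Gt C/yr.
Box D: F(D→E) = (48.000 + 9.912) − 12.06 = 45.852 Gt C/yr.
Box E: F(E→F) = (45.852 + 7.645) − 24.37 = 29.127 Gt C/yr.
Box F throughput = its input = 29.127 Gt C/yr; τ = 10590 / 29.127 = 363.6 yr.

364 yr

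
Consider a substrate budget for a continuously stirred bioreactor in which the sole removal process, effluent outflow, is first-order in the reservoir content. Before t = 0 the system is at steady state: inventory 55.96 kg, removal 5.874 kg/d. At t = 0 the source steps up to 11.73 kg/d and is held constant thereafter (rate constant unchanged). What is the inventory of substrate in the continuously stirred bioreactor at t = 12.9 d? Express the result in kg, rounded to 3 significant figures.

97.3 kg

The sink rate constant is k = F₀/M₀ = 5.874/55.96 = 0.1050 d⁻¹.
Solving dM/dt = F₁ − kM with M(0) = M₀ gives M(t) = F₁/k + (M₀ − F₁/k)·e^(−kt).
F₁/k = 11.73/0.1050 = 111.75 kg; kt = 0.1050 × 12.9 = 1.354, e^(−kt) = 0.2582.
M(12.9) = 111.75 + (55.96 − 111.75) × 0.2582 = 111.75 − 14.40 = 97.345 kg.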